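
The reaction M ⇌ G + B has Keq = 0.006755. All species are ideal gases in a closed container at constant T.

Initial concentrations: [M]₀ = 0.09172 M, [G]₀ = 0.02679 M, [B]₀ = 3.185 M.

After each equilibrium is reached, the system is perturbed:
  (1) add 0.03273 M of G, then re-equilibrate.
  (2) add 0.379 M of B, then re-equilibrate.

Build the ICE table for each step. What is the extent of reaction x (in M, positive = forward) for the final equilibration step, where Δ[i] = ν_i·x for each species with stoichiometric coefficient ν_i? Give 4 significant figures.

x = -3.5196e-05 M

Q₀ = 0.9303 vs Keq = 0.006755 ⇒ Q>K, reverse
Step 1:
                    M           G           B
  init        0.09172     0.02679       3.185
  Δ           0.02654    -0.02654    -0.02654
  eq           0.1183  2.5292e-04       3.158
  solve Keq expr → x = -0.02654; check Q = 0.006755
Then add 0.03273 M of G.
Step 2:
                    M           G           B
  init         0.1183     0.03298       3.158
  Δ           0.03266    -0.03266    -0.03266
  eq           0.1509  3.2613e-04       3.126
  solve Keq expr → x = -0.03266; check Q = 0.006755
Then add 0.379 M of B.
Step 3:
                    M           G           B
  init         0.1509  3.2613e-04       3.505
  Δ        3.5196e-05 -3.5196e-05 -3.5196e-05
  eq           0.1509  2.9094e-04       3.505
  solve Keq expr → x = -3.5196e-05; check Q = 0.006755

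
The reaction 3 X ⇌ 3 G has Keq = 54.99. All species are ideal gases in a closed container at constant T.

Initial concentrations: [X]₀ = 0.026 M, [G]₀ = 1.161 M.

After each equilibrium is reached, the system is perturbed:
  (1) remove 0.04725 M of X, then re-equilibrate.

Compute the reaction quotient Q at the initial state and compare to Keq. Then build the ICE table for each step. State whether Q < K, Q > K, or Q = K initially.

Q₀ = 8.9038e+04 vs Keq = 54.99 ⇒ Q>K, reverse
Step 1:
                   X          G
  Initial      0.026      1.161
  Change      0.2212    -0.2212
  Equil       0.2472     0.9398
  solve Keq expr → x = -0.07372; check Q = 54.99
Then remove 0.04725 M of X.
Step 2:
                   X          G
  Initial     0.1999     0.9398
  Change     0.03741   -0.03741
  Equil       0.2373     0.9024
  solve Keq expr → x = -0.01247; check Q = 54.99

Q₀ = 8.9038e+04; Q > K (proceeds reverse)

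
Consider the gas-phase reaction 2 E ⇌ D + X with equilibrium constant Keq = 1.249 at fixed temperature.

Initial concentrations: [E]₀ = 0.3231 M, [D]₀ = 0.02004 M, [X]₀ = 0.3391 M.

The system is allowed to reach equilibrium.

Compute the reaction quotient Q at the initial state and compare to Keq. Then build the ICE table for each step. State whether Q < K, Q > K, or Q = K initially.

Q₀ = 0.0651; Q < K (proceeds forward)

Q₀ = 0.0651 vs Keq = 1.249 ⇒ Q<K, forward
Step 1:
                    E           D           X
  Initial      0.3231     0.02004      0.3391
  Change      -0.1472      0.0736      0.0736
  Equil        0.1759     0.09364      0.4127
  solve Keq expr → x = 0.0736; check Q = 1.249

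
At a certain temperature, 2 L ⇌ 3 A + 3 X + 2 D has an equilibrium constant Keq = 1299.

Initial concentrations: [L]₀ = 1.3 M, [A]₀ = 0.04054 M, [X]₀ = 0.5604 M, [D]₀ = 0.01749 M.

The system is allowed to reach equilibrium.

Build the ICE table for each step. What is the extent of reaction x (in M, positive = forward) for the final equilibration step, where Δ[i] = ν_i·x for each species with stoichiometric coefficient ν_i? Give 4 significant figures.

Q₀ = 2.1225e-09 vs Keq = 1299 ⇒ Q<K, forward
Step 1:
                    L           A           X           D
  I               1.3     0.04054      0.5604     0.01749
  C            -1.086       1.629       1.629       1.086
  E             0.214        1.67       2.189       1.104
  solve Keq expr → x = 0.543; check Q = 1299

x = 0.543 M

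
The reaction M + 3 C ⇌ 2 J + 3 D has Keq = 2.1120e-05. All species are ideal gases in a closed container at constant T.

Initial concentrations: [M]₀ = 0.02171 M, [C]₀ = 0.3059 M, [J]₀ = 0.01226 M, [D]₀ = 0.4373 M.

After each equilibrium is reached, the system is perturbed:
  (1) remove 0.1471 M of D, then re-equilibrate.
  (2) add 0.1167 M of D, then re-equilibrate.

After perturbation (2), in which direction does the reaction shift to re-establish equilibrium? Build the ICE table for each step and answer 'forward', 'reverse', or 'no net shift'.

Direction: reverse

Q₀ = 0.02023 vs Keq = 2.1120e-05 ⇒ Q>K, reverse
Step 1:
                    M           C           J           D
  init        0.02171      0.3059     0.01226      0.4373
  Δ          0.005872     0.01762    -0.01174    -0.01762
  eq          0.02758      0.3235  5.1655e-04      0.4197
  solve Keq expr → x = -0.005872; check Q = 2.1120e-05
Then remove 0.1471 M of D.
Step 2:
                    M           C           J           D
  init        0.02758      0.3235  5.1655e-04      0.2726
  Δ       -2.2967e-04 -6.8900e-04  4.5933e-04  6.8900e-04
  eq          0.02735      0.3228  9.7588e-04      0.2733
  solve Keq expr → x = 2.2967e-04; check Q = 2.1120e-05
Then add 0.1167 M of D.
Step 3:
                    M           C           J           D
  init        0.02735      0.3228  9.7588e-04        0.39
  Δ        1.9921e-04  5.9764e-04 -3.9842e-04 -5.9764e-04
  eq          0.02755      0.3234  5.7746e-04      0.3894
  solve Keq expr → x = -1.9921e-04; check Q = 2.1120e-05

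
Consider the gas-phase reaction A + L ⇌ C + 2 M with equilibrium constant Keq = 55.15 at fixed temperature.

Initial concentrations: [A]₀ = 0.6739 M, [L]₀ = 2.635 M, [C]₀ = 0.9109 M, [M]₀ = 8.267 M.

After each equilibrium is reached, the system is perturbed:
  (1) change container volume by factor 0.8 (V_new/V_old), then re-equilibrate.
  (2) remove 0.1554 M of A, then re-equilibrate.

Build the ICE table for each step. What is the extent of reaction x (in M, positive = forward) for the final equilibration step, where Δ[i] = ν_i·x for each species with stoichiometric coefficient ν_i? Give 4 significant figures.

Q₀ = 35.06 vs Keq = 55.15 ⇒ Q<K, forward
Step 1:
                  A         L         C         M
  I          0.6739     2.635    0.9109     8.267
  C          -0.128    -0.128     0.128    0.2561
  E          0.5459     2.507     1.039     8.523
  solve Keq expr → x = 0.128; check Q = 55.15
Then change container volume by factor 0.8 (V_new/V_old).
Step 2:
                  A         L         C         M
  I          0.6823     3.134     1.299     10.65
  C          0.0776    0.0776   -0.0776   -0.1552
  E          0.7599     3.211     1.221      10.5
  solve Keq expr → x = -0.0776; check Q = 55.15
Then remove 0.1554 M of A.
Step 3:
                  A         L         C         M
  I          0.6045     3.211     1.221      10.5
  C         0.07387   0.07387  -0.07387   -0.1477
  E          0.6784     3.285     1.147     10.35
  solve Keq expr → x = -0.07387; check Q = 55.15

x = -0.07387 M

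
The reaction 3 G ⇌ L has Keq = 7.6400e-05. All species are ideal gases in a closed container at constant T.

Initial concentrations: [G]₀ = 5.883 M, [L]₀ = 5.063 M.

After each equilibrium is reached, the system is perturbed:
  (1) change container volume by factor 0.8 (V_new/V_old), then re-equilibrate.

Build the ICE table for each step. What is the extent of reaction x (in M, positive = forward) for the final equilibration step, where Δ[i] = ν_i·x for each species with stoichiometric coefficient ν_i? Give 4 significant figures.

Q₀ = 0.02487 vs Keq = 7.6400e-05 ⇒ Q>K, reverse
Step 1:
                    G           L
  I             5.883       5.063
  C             13.52      -4.505
  E              19.4      0.5577
  solve Keq expr → x = -4.505; check Q = 7.6400e-05
Then change container volume by factor 0.8 (V_new/V_old).
Step 2:
                    G           L
  I             24.25      0.6972
  C           -0.8461       0.282
  E              23.4      0.9792
  solve Keq expr → x = 0.282; check Q = 7.6400e-05

x = 0.282 M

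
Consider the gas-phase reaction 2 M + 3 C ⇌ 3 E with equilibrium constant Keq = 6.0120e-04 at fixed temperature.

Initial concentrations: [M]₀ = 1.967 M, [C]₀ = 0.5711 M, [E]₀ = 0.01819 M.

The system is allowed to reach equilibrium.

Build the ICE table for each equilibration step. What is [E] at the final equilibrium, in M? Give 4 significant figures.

Q₀ = 8.3513e-06 vs Keq = 6.0120e-04 ⇒ Q<K, forward
Step 1:
                   M          C          E
  init         1.967     0.5711    0.01819
  Δ         -0.03338   -0.05006    0.05006
  eq           1.934      0.521    0.06825
  solve Keq expr → x = 0.01669; check Q = 6.0120e-04

[E]_eq = 0.06825 M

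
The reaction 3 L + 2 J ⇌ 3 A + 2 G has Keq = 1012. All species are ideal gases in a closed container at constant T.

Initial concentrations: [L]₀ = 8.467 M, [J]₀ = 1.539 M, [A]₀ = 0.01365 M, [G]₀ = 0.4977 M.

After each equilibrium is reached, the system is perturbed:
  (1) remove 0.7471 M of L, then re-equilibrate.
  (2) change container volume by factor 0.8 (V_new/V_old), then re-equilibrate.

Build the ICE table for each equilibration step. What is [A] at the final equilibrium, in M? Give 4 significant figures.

Q₀ = 4.3819e-10 vs Keq = 1012 ⇒ Q<K, forward
Step 1:
                  L         J         A         G
  init        8.467     1.539   0.01365    0.4977
  Δ          -2.287    -1.525     2.287     1.525
  eq           6.18   0.01444       2.3     2.022
  solve Keq expr → x = 0.7623; check Q = 1012
Then remove 0.7471 M of L.
Step 2:
                  L         J         A         G
  init        5.433   0.01444       2.3     2.022
  Δ         0.00447   0.00298  -0.00447  -0.00298
  eq          5.438   0.01742     2.296     2.019
  solve Keq expr → x = -0.00149; check Q = 1012
Then change container volume by factor 0.8 (V_new/V_old).
Step 3:
                  L         J         A         G
  init        6.797   0.02177      2.87     2.524
  Δ               0         0         0         0
  eq          6.797   0.02177      2.87     2.524
  solve Keq expr → x = 0; check Q = 1012

[A]_eq = 2.87 M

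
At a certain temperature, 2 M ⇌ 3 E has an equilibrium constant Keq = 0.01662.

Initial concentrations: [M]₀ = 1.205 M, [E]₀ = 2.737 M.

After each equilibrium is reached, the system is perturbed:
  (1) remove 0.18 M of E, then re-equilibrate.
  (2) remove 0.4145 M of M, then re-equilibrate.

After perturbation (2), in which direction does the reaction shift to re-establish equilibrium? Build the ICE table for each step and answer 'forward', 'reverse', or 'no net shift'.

Q₀ = 14.12 vs Keq = 0.01662 ⇒ Q>K, reverse
Step 1:
                  M         E
  I           1.205     2.737
  C           1.495    -2.242
  E             2.7    0.4948
  solve Keq expr → x = -0.7474; check Q = 0.01662
Then remove 0.18 M of E.
Step 2:
                  M         E
  I             2.7    0.3148
  C         -0.1109    0.1664
  E           2.589    0.4812
  solve Keq expr → x = 0.05545; check Q = 0.01662
Then remove 0.4145 M of M.
Step 3:
                  M         E
  I           2.174    0.4812
  C         0.03239  -0.04859
  E           2.207    0.4326
  solve Keq expr → x = -0.0162; check Q = 0.01662

Direction: reverse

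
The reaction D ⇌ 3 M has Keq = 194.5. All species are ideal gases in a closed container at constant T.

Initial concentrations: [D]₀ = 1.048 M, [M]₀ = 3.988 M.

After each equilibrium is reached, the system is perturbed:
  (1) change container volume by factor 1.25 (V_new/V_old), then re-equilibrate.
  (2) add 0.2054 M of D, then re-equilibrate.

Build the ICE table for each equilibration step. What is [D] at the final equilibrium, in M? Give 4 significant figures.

Q₀ = 60.52 vs Keq = 194.5 ⇒ Q<K, forward
Step 1:
                   D          M
  Initial      1.048      3.988
  Change     -0.3685      1.106
  Equil       0.6795      5.094
  solve Keq expr → x = 0.3685; check Q = 194.5
Then change container volume by factor 1.25 (V_new/V_old).
Step 2:
                   D          M
  Initial     0.5436      4.075
  Change     -0.1069     0.3207
  Equil       0.4367      4.396
  solve Keq expr → x = 0.1069; check Q = 194.5
Then add 0.2054 M of D.
Step 3:
                   D          M
  Initial     0.6421      4.396
  Change     -0.1048     0.3145
  Equil       0.5372       4.71
  solve Keq expr → x = 0.1048; check Q = 194.5

[D]_eq = 0.5372 M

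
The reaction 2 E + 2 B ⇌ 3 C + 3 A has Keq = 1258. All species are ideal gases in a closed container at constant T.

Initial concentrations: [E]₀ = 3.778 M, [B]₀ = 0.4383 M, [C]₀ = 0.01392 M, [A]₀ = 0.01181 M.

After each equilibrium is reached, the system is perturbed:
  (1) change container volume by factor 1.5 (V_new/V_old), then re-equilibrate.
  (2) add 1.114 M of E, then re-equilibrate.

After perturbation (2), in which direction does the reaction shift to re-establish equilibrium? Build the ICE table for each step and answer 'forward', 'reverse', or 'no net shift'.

Direction: forward

Q₀ = 1.6203e-12 vs Keq = 1258 ⇒ Q<K, forward
Step 1:
                   E          B          C          A
  Initial      3.778     0.4383    0.01392    0.01181
  Change     -0.4358    -0.4358     0.6537     0.6537
  Equil        3.342   0.002498     0.6676     0.6655
  solve Keq expr → x = 0.2179; check Q = 1258
Then change container volume by factor 1.5 (V_new/V_old).
Step 2:
                   E          B          C          A
  Initial      2.228   0.001666     0.4451     0.4437
  Change  -5.4874e-04 -5.4874e-04 8.2311e-04 8.2311e-04
  Equil        2.228   0.001117     0.4459     0.4445
  solve Keq expr → x = 2.7437e-04; check Q = 1258
Then add 1.114 M of E.
Step 3:
                   E          B          C          A
  Initial      3.342   0.001117     0.4459     0.4445
  Change  -3.6946e-04 -3.6946e-04 5.5419e-04 5.5419e-04
  Equil        3.341 7.4738e-04     0.4465     0.4451
  solve Keq expr → x = 1.8473e-04; check Q = 1258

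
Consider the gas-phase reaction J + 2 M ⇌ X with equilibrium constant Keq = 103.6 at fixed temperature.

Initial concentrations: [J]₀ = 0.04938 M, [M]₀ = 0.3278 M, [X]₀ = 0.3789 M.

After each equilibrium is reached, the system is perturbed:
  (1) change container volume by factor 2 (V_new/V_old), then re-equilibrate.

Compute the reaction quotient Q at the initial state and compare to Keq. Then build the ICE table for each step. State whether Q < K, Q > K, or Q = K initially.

Q₀ = 71.41 vs Keq = 103.6 ⇒ Q<K, forward
Step 1:
                   J          M          X
  I          0.04938     0.3278     0.3789
  C         -0.00985    -0.0197    0.00985
  E          0.03953     0.3081     0.3887
  solve Keq expr → x = 0.00985; check Q = 103.6
Then change container volume by factor 2 (V_new/V_old).
Step 2:
                   J          M          X
  I          0.01977     0.1541     0.1944
  C          0.02231    0.04462   -0.02231
  E          0.04208     0.1987     0.1721
  solve Keq expr → x = -0.02231; check Q = 103.6

Q₀ = 71.41; Q < K (proceeds forward)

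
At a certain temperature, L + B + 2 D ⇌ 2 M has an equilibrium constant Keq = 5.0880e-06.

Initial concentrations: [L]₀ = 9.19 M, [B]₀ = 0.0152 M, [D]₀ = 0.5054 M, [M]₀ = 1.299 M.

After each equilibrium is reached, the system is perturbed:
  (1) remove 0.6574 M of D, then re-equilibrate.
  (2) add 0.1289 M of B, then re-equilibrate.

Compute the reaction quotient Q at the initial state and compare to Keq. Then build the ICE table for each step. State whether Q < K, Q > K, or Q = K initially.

Q₀ = 47.29; Q > K (proceeds reverse)

Q₀ = 47.29 vs Keq = 5.0880e-06 ⇒ Q>K, reverse
Step 1:
                   L          B          D          M
  init          9.19     0.0152     0.5054      1.299
  Δ           0.6443     0.6443      1.289     -1.289
  eq           9.834     0.6595      1.794    0.01031
  solve Keq expr → x = -0.6443; check Q = 5.0880e-06
Then remove 0.6574 M of D.
Step 2:
                   L          B          D          M
  init         9.834     0.6595      1.137    0.01031
  Δ         0.001873   0.001873   0.003745  -0.003745
  eq           9.836     0.6614       1.14   0.006561
  solve Keq expr → x = -0.001873; check Q = 5.0880e-06
Then add 0.1289 M of B.
Step 3:
                   L          B          D          M
  init         9.836     0.7903       1.14   0.006561
  Δ       -3.0281e-04 -3.0281e-04 -6.0562e-04 6.0562e-04
  eq           9.836       0.79       1.14   0.007167
  solve Keq expr → x = 3.0281e-04; check Q = 5.0880e-06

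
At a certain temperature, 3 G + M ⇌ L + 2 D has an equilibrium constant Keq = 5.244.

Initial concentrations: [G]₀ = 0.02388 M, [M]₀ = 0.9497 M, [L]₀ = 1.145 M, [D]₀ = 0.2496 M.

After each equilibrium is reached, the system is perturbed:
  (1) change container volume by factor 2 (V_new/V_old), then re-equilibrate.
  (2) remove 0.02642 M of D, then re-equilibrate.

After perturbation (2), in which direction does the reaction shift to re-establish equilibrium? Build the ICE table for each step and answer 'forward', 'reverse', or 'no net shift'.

Q₀ = 5516 vs Keq = 5.244 ⇒ Q>K, reverse
Step 1:
                  G         M         L         D
  I         0.02388    0.9497     1.145    0.2496
  C          0.1456   0.04855  -0.04855  -0.09709
  E          0.1695    0.9982     1.096    0.1525
  solve Keq expr → x = -0.04855; check Q = 5.244
Then change container volume by factor 2 (V_new/V_old).
Step 2:
                  G         M         L         D
  I         0.08476    0.4991    0.5482   0.07625
  C         0.01314   0.00438  -0.00438 -0.008759
  E          0.0979    0.5035    0.5438   0.06749
  solve Keq expr → x = -0.00438; check Q = 5.244
Then remove 0.02642 M of D.
Step 3:
                  G         M         L         D
  I          0.0979    0.5035    0.5438   0.04107
  C        -0.01562 -0.005207  0.005207   0.01041
  E         0.08228    0.4983    0.5491   0.05149
  solve Keq expr → x = 0.005207; check Q = 5.244

Direction: forward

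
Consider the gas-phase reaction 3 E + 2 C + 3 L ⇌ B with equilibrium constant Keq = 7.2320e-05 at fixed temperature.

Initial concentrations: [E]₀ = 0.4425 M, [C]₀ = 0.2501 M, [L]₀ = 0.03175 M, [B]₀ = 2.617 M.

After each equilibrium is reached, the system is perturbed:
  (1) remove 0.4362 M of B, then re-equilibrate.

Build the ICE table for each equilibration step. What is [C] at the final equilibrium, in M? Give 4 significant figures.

Q₀ = 1.5087e+07 vs Keq = 7.2320e-05 ⇒ Q>K, reverse
Step 1:
                   E          C          L          B
  I           0.4425     0.2501    0.03175      2.617
  C            3.546      2.364      3.546     -1.182
  E            3.988      2.614      3.577      1.435
  solve Keq expr → x = -1.182; check Q = 7.2320e-05
Then remove 0.4362 M of B.
Step 2:
                   E          C          L          B
  I            3.988      2.614      3.577     0.9989
  C          -0.1468   -0.09786    -0.1468    0.04893
  E            3.841      2.516      3.431      1.048
  solve Keq expr → x = 0.04893; check Q = 7.2320e-05

[C]_eq = 2.516 M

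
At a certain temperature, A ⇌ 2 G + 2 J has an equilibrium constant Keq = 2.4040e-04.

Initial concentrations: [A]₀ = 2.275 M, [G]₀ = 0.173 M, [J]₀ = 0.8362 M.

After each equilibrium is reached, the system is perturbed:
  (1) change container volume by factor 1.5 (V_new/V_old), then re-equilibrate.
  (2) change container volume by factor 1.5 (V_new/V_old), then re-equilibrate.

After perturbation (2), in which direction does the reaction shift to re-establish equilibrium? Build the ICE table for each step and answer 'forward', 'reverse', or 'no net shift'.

Q₀ = 0.009199 vs Keq = 2.4040e-04 ⇒ Q>K, reverse
Step 1:
                    A           G           J
  I             2.275       0.173      0.8362
  C           0.06948      -0.139      -0.139
  E             2.344     0.03405      0.6972
  solve Keq expr → x = -0.06948; check Q = 2.4040e-04
Then change container volume by factor 1.5 (V_new/V_old).
Step 2:
                    A           G           J
  I             1.563      0.0227      0.4648
  C         -0.008693     0.01739     0.01739
  E             1.554     0.04009      0.4822
  solve Keq expr → x = 0.008693; check Q = 2.4040e-04
Then change container volume by factor 1.5 (V_new/V_old).
Step 3:
                    A           G           J
  I             1.036     0.02672      0.3215
  C         -0.009682     0.01936     0.01936
  E             1.027     0.04609      0.3408
  solve Keq expr → x = 0.009682; check Q = 2.4040e-04

Direction: forward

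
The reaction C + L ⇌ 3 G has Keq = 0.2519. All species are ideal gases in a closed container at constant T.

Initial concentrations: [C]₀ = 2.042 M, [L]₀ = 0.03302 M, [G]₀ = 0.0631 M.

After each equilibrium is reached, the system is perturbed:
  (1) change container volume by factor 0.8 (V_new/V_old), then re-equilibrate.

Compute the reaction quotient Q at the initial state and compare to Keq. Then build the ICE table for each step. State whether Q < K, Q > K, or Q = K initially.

Q₀ = 0.003726 vs Keq = 0.2519 ⇒ Q<K, forward
Step 1:
                   C          L          G
  I            2.042    0.03302     0.0631
  C         -0.02709   -0.02709    0.08127
  E            2.015   0.005929     0.1444
  solve Keq expr → x = 0.02709; check Q = 0.2519
Then change container volume by factor 0.8 (V_new/V_old).
Step 2:
                   C          L          G
  I            2.519   0.007411     0.1805
  C         0.001273   0.001273  -0.003818
  E             2.52   0.008684     0.1766
  solve Keq expr → x = -0.001273; check Q = 0.2519

Q₀ = 0.003726; Q < K (proceeds forward)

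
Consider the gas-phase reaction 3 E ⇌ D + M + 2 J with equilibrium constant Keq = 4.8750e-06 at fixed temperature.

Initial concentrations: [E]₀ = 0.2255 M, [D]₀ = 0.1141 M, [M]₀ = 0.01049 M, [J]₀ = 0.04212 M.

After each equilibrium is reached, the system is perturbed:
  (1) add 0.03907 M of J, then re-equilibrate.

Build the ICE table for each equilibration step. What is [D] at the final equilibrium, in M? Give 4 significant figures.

Q₀ = 1.8518e-04 vs Keq = 4.8750e-06 ⇒ Q>K, reverse
Step 1:
                  E         D         M         J
  I          0.2255    0.1141   0.01049   0.04212
  C         0.02749 -0.009162 -0.009162  -0.01832
  E           0.253    0.1049  0.001328    0.0238
  solve Keq expr → x = -0.009162; check Q = 4.8750e-06
Then add 0.03907 M of J.
Step 2:
                  E         D         M         J
  I           0.253    0.1049  0.001328   0.06287
  C         0.00334 -0.001113 -0.001113 -0.002227
  E          0.2563    0.1038 2.1504e-04   0.06064
  solve Keq expr → x = -0.001113; check Q = 4.8750e-06

[D]_eq = 0.1038 M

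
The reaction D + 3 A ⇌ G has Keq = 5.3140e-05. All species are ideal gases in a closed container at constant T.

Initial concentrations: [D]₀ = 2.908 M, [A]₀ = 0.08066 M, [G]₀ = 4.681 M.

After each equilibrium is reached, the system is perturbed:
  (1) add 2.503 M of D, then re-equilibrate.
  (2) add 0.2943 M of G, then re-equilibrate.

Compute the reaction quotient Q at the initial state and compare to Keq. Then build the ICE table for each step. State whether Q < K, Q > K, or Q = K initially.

Q₀ = 3067; Q > K (proceeds reverse)

Q₀ = 3067 vs Keq = 5.3140e-05 ⇒ Q>K, reverse
Step 1:
                    D           A           G
  Initial       2.908     0.08066       4.681
  Change        4.021       12.06      -4.021
  Equil         6.929       12.14      0.6596
  solve Keq expr → x = -4.021; check Q = 5.3140e-05
Then add 2.503 M of D.
Step 2:
                    D           A           G
  Initial       9.432       12.14      0.6596
  Change      -0.1378     -0.4135      0.1378
  Equil         9.295       11.73      0.7974
  solve Keq expr → x = 0.1378; check Q = 5.3140e-05
Then add 0.2943 M of G.
Step 3:
                    D           A           G
  Initial       9.295       11.73       1.092
  Change       0.1695      0.5085     -0.1695
  Equil         9.464       12.24      0.9222
  solve Keq expr → x = -0.1695; check Q = 5.3140e-05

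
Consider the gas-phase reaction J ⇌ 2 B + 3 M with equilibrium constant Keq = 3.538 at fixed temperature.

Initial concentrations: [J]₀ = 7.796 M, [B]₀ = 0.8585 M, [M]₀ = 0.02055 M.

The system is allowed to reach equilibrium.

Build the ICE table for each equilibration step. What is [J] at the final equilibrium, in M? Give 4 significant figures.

Q₀ = 8.2044e-07 vs Keq = 3.538 ⇒ Q<K, forward
Step 1:
                    J           B           M
  init          7.796      0.8585     0.02055
  Δ           -0.5994       1.199       1.798
  eq            7.197       2.057       1.819
  solve Keq expr → x = 0.5994; check Q = 3.538

[J]_eq = 7.197 M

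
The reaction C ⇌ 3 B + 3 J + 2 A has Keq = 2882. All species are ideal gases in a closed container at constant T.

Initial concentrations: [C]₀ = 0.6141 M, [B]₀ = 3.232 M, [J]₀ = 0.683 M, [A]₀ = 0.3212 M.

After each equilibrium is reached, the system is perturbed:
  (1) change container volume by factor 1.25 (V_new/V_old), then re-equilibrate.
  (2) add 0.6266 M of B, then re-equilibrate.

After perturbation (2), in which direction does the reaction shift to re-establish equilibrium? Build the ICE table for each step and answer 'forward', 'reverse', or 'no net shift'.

Q₀ = 1.807 vs Keq = 2882 ⇒ Q<K, forward
Step 1:
                  C         B         J         A
  init       0.6141     3.232     0.683    0.3212
  Δ         -0.3887     1.166     1.166    0.7775
  eq         0.2254     4.398     1.849     1.099
  solve Keq expr → x = 0.3887; check Q = 2882
Then change container volume by factor 1.25 (V_new/V_old).
Step 2:
                  C         B         J         A
  init       0.1803     3.519     1.479     0.879
  Δ        -0.07963    0.2389    0.2389    0.1593
  eq         0.1007     3.757     1.718     1.038
  solve Keq expr → x = 0.07963; check Q = 2882
Then add 0.6266 M of B.
Step 3:
                  C         B         J         A
  init       0.1007     4.384     1.718     1.038
  Δ         0.02278  -0.06835  -0.06835  -0.04556
  eq         0.1234     4.316      1.65    0.9926
  solve Keq expr → x = -0.02278; check Q = 2882

Direction: reverse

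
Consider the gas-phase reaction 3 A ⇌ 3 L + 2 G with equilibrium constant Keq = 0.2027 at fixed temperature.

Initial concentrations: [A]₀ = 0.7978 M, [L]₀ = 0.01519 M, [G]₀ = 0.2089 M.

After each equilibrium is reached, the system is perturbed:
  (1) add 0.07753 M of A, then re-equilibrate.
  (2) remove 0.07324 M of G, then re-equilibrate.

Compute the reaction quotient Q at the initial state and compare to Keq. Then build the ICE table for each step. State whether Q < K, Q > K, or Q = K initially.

Q₀ = 3.0121e-07 vs Keq = 0.2027 ⇒ Q<K, forward
Step 1:
                  A         L         G
  I          0.7978   0.01519    0.2089
  C         -0.3865    0.3865    0.2577
  E          0.4113    0.4017    0.4666
  solve Keq expr → x = 0.1288; check Q = 0.2027
Then add 0.07753 M of A.
Step 2:
                  A         L         G
  I          0.4889    0.4017    0.4666
  C        -0.03173   0.03173   0.02115
  E          0.4571    0.4334    0.4877
  solve Keq expr → x = 0.01058; check Q = 0.2027
Then remove 0.07324 M of G.
Step 3:
                  A         L         G
  I          0.4571    0.4334    0.4145
  C        -0.01955   0.01955   0.01303
  E          0.4376    0.4529    0.4275
  solve Keq expr → x = 0.006517; check Q = 0.2027

Q₀ = 3.0121e-07; Q < K (proceeds forward)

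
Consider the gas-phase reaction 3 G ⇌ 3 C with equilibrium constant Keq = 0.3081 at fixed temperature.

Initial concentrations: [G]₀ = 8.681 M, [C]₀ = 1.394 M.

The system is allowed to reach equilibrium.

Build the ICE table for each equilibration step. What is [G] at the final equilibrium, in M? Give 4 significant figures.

[G]_eq = 6.013 M

Q₀ = 0.004141 vs Keq = 0.3081 ⇒ Q<K, forward
Step 1:
                   G          C
  I            8.681      1.394
  C           -2.668      2.668
  E            6.013      4.062
  solve Keq expr → x = 0.8892; check Q = 0.3081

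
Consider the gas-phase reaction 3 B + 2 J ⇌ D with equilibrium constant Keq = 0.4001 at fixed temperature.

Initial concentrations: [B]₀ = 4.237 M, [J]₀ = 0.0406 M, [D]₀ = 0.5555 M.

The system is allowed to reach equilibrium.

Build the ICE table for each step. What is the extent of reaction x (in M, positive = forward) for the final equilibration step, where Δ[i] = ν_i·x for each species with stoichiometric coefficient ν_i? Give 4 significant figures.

x = -0.04187 M

Q₀ = 4.431 vs Keq = 0.4001 ⇒ Q>K, reverse
Step 1:
                  B         J         D
  Initial     4.237    0.0406    0.5555
  Change     0.1256   0.08374  -0.04187
  Equil       4.363    0.1243    0.5136
  solve Keq expr → x = -0.04187; check Q = 0.4001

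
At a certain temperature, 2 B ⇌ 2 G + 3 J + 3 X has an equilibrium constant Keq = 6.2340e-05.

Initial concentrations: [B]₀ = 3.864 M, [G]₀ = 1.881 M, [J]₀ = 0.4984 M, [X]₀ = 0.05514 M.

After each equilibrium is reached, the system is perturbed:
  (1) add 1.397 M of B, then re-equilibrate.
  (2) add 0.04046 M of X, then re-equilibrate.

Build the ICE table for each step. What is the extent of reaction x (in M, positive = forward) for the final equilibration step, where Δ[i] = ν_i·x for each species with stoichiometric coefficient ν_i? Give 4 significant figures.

x = -0.01046 M

Q₀ = 4.9186e-06 vs Keq = 6.2340e-05 ⇒ Q<K, forward
Step 1:
                   B          G          J          X
  I            3.864      1.881     0.4984    0.05514
  C         -0.03851    0.03851    0.05777    0.05777
  E            3.825       1.92     0.5562     0.1129
  solve Keq expr → x = 0.01926; check Q = 6.2340e-05
Then add 1.397 M of B.
Step 2:
                   B          G          J          X
  I            5.222       1.92     0.5562     0.1129
  C         -0.01353    0.01353    0.02029    0.02029
  E            5.209      1.933     0.5765     0.1332
  solve Keq expr → x = 0.006764; check Q = 6.2340e-05
Then add 0.04046 M of X.
Step 3:
                   B          G          J          X
  I            5.209      1.933     0.5765     0.1737
  C          0.02092   -0.02092   -0.03139   -0.03139
  E             5.23      1.912     0.5451     0.1423
  solve Keq expr → x = -0.01046; check Q = 6.2340e-05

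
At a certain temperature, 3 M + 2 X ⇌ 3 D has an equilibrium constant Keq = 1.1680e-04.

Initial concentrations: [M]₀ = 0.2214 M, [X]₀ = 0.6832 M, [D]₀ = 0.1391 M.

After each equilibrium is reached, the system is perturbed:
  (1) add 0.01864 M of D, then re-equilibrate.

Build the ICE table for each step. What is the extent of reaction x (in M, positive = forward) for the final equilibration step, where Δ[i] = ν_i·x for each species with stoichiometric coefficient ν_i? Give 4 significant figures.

x = -0.00592 M

Q₀ = 0.5313 vs Keq = 1.1680e-04 ⇒ Q>K, reverse
Step 1:
                    M           X           D
  init         0.2214      0.6832      0.1391
  Δ            0.1249     0.08328     -0.1249
  eq           0.3463      0.7665     0.01418
  solve Keq expr → x = -0.04164; check Q = 1.1680e-04
Then add 0.01864 M of D.
Step 2:
                    M           X           D
  init         0.3463      0.7665     0.03282
  Δ           0.01776     0.01184    -0.01776
  eq           0.3641      0.7783     0.01506
  solve Keq expr → x = -0.00592; check Q = 1.1680e-04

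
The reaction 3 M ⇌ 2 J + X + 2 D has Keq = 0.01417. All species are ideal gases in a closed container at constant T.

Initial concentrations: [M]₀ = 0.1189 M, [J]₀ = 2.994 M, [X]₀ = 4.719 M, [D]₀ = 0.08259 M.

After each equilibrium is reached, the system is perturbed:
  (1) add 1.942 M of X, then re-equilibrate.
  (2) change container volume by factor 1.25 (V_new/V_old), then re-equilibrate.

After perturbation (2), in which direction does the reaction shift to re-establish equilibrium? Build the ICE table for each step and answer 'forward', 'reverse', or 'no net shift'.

Direction: forward

Q₀ = 171.7 vs Keq = 0.01417 ⇒ Q>K, reverse
Step 1:
                   M          J          X          D
  Initial     0.1189      2.994      4.719    0.08259
  Change      0.1206   -0.08038   -0.04019   -0.08038
  Equil       0.2395      2.914      4.679   0.002213
  solve Keq expr → x = -0.04019; check Q = 0.01417
Then add 1.942 M of X.
Step 2:
                   M          J          X          D
  Initial     0.2395      2.914      6.621   0.002213
  Change  5.1960e-04 -3.4640e-04 -1.7320e-04 -3.4640e-04
  Equil         0.24      2.913      6.621   0.001867
  solve Keq expr → x = -1.7320e-04; check Q = 0.01417
Then change container volume by factor 1.25 (V_new/V_old).
Step 3:
                   M          J          X          D
  Initial      0.192      2.331      5.297   0.001494
  Change  -5.4762e-04 3.6508e-04 1.8254e-04 3.6508e-04
  Equil       0.1914      2.331      5.297   0.001859
  solve Keq expr → x = 1.8254e-04; check Q = 0.01417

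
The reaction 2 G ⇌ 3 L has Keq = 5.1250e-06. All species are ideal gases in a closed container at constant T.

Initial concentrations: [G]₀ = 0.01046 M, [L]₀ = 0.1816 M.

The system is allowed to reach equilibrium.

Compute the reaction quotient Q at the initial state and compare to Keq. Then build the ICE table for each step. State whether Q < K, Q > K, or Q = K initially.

Q₀ = 54.74 vs Keq = 5.1250e-06 ⇒ Q>K, reverse
Step 1:
                  G         L
  init      0.01046    0.1816
  Δ          0.1181   -0.1772
  eq         0.1286  0.004393
  solve Keq expr → x = -0.05907; check Q = 5.1250e-06

Q₀ = 54.74; Q > K (proceeds reverse)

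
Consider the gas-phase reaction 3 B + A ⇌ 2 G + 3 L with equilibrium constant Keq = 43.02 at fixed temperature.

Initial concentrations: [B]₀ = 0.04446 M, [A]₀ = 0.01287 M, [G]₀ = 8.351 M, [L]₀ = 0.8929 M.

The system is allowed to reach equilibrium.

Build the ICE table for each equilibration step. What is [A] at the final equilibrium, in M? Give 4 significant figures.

[A]_eq = 0.204 M

Q₀ = 4.3893e+07 vs Keq = 43.02 ⇒ Q>K, reverse
Step 1:
                   B          A          G          L
  Initial    0.04446    0.01287      8.351     0.8929
  Change      0.5734     0.1911    -0.3823    -0.5734
  Equil       0.6179      0.204      7.969     0.3195
  solve Keq expr → x = -0.1911; check Q = 43.02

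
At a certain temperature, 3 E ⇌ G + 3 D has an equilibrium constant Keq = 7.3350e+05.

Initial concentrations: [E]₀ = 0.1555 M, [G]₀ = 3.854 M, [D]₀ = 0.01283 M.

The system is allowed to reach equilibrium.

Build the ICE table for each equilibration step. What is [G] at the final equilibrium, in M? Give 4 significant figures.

Q₀ = 0.002165 vs Keq = 7.3350e+05 ⇒ Q<K, forward
Step 1:
                    E           G           D
  I            0.1555       3.854     0.01283
  C           -0.1526     0.05087      0.1526
  E          0.002889       3.905      0.1654
  solve Keq expr → x = 0.05087; check Q = 7.3350e+05

[G]_eq = 3.905 M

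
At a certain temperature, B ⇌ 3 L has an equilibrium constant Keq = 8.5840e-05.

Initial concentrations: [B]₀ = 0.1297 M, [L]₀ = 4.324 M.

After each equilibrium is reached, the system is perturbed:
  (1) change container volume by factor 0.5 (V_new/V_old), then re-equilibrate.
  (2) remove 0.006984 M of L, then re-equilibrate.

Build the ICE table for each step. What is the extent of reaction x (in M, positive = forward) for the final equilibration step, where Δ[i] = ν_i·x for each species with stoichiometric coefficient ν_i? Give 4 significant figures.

x = 0.002323 M

Q₀ = 623.3 vs Keq = 8.5840e-05 ⇒ Q>K, reverse
Step 1:
                  B         L
  Initial    0.1297     4.324
  Change      1.424    -4.273
  Equil       1.554    0.0511
  solve Keq expr → x = -1.424; check Q = 8.5840e-05
Then change container volume by factor 0.5 (V_new/V_old).
Step 2:
                  B         L
  Initial     3.108    0.1022
  Change    0.01258  -0.03773
  Equil       3.121   0.06446
  solve Keq expr → x = -0.01258; check Q = 8.5840e-05
Then remove 0.006984 M of L.
Step 3:
                  B         L
  Initial     3.121   0.05748
  Change  -0.002323  0.006968
  Equil       3.118   0.06445
  solve Keq expr → x = 0.002323; check Q = 8.5840e-05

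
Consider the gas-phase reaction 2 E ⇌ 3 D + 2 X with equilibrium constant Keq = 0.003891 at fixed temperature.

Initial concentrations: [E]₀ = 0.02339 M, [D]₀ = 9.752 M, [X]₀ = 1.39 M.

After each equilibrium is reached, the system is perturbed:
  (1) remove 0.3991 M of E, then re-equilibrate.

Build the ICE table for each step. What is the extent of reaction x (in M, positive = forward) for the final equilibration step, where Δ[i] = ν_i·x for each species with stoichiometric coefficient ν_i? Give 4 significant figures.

Q₀ = 3.2753e+06 vs Keq = 0.003891 ⇒ Q>K, reverse
Step 1:
                   E          D          X
  init       0.02339      9.752       1.39
  Δ            1.386     -2.079     -1.386
  eq           1.409      7.673   0.004136
  solve Keq expr → x = -0.6929; check Q = 0.003891
Then remove 0.3991 M of E.
Step 2:
                   E          D          X
  init          1.01      7.673   0.004136
  Δ         0.001167   -0.00175  -0.001167
  eq           1.011      7.671   0.002969
  solve Keq expr → x = -5.8340e-04; check Q = 0.003891

x = -5.8340e-04 M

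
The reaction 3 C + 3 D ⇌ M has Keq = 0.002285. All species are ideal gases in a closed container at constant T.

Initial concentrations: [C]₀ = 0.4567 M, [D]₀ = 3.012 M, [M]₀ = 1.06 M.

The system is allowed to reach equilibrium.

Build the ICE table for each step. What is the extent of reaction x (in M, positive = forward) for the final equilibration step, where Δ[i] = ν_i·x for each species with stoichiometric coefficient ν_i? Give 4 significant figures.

x = -0.3823 M

Q₀ = 0.4072 vs Keq = 0.002285 ⇒ Q>K, reverse
Step 1:
                   C          D          M
  init        0.4567      3.012       1.06
  Δ            1.147      1.147    -0.3823
  eq           1.604      4.159     0.6777
  solve Keq expr → x = -0.3823; check Q = 0.002285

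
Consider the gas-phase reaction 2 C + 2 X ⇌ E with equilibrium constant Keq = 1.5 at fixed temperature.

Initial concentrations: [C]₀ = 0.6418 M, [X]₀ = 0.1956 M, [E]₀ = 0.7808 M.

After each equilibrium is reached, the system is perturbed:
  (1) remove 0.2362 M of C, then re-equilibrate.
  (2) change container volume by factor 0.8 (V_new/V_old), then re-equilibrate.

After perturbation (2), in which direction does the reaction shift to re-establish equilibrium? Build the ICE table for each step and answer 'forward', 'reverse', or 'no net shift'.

Direction: forward

Q₀ = 49.55 vs Keq = 1.5 ⇒ Q>K, reverse
Step 1:
                   C          X          E
  I           0.6418     0.1956     0.7808
  C           0.4009     0.4009    -0.2005
  E            1.043     0.5965     0.5803
  solve Keq expr → x = -0.2005; check Q = 1.5
Then remove 0.2362 M of C.
Step 2:
                   C          X          E
  I           0.8065     0.5965     0.5803
  C          0.08024    0.08024   -0.04012
  E           0.8868     0.6768     0.5402
  solve Keq expr → x = -0.04012; check Q = 1.5
Then change container volume by factor 0.8 (V_new/V_old).
Step 3:
                   C          X          E
  I            1.108     0.8459     0.6753
  C           -0.129     -0.129    0.06449
  E           0.9795      0.717     0.7398
  solve Keq expr → x = 0.06449; check Q = 1.5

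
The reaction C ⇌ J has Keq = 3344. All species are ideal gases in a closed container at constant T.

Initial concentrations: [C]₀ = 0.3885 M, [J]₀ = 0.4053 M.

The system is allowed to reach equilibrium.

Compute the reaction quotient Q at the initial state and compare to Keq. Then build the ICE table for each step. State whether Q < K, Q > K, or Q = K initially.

Q₀ = 1.043; Q < K (proceeds forward)

Q₀ = 1.043 vs Keq = 3344 ⇒ Q<K, forward
Step 1:
                    C           J
  init         0.3885      0.4053
  Δ           -0.3883      0.3883
  eq       2.3731e-04      0.7936
  solve Keq expr → x = 0.3883; check Q = 3344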